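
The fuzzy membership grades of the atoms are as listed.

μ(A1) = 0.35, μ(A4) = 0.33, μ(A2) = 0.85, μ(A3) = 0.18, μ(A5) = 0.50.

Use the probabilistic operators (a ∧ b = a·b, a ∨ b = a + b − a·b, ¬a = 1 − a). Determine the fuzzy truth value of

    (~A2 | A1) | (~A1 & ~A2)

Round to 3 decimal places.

0.501

~A2 = 1 − 0.8500 = 0.1500
~A2 | A1 = a + b − a·b on (0.1500, 0.3500) = 0.4475
~A1 = 1 − 0.3500 = 0.6500
~A2 = 1 − 0.8500 = 0.1500
~A1 & ~A2 = a·b on (0.6500, 0.1500) = 0.0975
(~A2 | A1) | (~A1 & ~A2) = a + b − a·b on (0.4475, 0.0975) = 0.5014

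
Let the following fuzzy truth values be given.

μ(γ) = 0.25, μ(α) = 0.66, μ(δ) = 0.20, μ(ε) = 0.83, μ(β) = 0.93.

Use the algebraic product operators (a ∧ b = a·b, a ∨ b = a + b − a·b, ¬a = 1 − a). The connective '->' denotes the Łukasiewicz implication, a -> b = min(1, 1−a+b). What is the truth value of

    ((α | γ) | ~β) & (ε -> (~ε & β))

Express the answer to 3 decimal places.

0.250

α | γ = a + b − a·b on (0.6600, 0.2500) = 0.7450
~β = 1 − 0.9300 = 0.0700
(α | γ) | ~β = a + b − a·b on (0.7450, 0.0700) = 0.7629
~ε = 1 − 0.8300 = 0.1700
~ε & β = a·b on (0.1700, 0.9300) = 0.1581
ε -> (~ε & β)  [Łukasiewicz: min(1, 1−a+b)] with a=0.8300, b=0.1581 → 0.3281
((α | γ) | ~β) & (ε -> (~ε & β)) = a·b on (0.7629, 0.3281) = 0.2503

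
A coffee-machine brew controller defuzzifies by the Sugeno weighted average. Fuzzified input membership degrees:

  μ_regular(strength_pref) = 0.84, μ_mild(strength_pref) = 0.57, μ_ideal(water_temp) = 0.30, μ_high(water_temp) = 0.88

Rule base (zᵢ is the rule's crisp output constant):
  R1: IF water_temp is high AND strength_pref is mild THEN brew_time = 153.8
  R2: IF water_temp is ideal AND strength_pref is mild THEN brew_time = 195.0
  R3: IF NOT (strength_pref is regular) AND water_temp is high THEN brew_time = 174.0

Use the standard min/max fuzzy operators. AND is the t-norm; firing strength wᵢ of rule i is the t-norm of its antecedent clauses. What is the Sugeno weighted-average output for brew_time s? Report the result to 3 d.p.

168.938

R1 (z=153.8): high=0.88, mild=0.57; AND[min(a, b)] → w = 0.57
R2 (z=195.0): ideal=0.30, mild=0.57; AND[min(a, b)] → w = 0.30
R3 (z=174.0): ¬regular=1−0.84=0.16, high=0.88; AND[min(a, b)] → w = 0.16
Weighted average = (0.57·153.8 + 0.30·195.0 + 0.16·174.0) / (0.57 + 0.30 + 0.16)
  = 174.0060 / 1.0300 = 168.938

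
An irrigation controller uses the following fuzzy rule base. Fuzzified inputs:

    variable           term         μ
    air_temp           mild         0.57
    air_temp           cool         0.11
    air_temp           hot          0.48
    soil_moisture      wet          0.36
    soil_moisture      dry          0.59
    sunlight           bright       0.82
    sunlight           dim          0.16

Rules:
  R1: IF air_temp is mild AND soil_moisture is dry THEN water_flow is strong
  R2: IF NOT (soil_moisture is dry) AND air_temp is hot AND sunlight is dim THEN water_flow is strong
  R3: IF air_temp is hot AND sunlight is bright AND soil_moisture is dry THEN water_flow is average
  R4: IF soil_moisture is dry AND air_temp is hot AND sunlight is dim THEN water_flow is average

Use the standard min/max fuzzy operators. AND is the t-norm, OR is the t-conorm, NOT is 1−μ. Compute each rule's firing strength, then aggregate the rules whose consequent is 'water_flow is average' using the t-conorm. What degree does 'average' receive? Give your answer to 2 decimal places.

R1: mild=0.57, dry=0.59; AND[min(a, b)] → w = 0.57
R2: ¬dry=1−0.59=0.41, hot=0.48, dim=0.16; AND[min(a, b)] → w = 0.16
R3: hot=0.48, bright=0.82, dry=0.59; AND[min(a, b)] → w = 0.48
R4: dry=0.59, hot=0.48, dim=0.16; AND[min(a, b)] → w = 0.16
Rules with consequent 'average': {R3, R4} → strengths 0.48, 0.16
Aggregate via t-conorm [max(a, b)]: 0.48

0.48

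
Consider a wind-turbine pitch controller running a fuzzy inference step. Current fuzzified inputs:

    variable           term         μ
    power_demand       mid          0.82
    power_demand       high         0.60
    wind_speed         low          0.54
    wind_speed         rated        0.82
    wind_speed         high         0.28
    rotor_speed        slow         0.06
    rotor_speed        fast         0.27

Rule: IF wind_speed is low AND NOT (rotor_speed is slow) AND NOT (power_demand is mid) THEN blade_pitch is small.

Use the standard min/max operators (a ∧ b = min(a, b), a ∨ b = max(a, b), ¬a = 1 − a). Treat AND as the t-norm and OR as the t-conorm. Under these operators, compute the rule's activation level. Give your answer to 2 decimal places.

firing strength: low=0.54, ¬slow=1−0.06=0.94, ¬mid=1−0.82=0.18; AND[min(a, b)] → w = 0.18

0.18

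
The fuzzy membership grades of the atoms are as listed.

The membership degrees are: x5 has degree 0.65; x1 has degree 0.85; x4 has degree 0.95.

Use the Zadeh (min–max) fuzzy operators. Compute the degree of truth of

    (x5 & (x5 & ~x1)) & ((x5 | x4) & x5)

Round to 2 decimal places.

0.15

~x1 = 1 − 0.85 = 0.15
x5 & ~x1 = min(a, b) on (0.65, 0.15) = 0.15
x5 & (x5 & ~x1) = min(a, b) on (0.65, 0.15) = 0.15
x5 | x4 = max(a, b) on (0.65, 0.95) = 0.95
(x5 | x4) & x5 = min(a, b) on (0.95, 0.65) = 0.65
(x5 & (x5 & ~x1)) & ((x5 | x4) & x5) = min(a, b) on (0.15, 0.65) = 0.15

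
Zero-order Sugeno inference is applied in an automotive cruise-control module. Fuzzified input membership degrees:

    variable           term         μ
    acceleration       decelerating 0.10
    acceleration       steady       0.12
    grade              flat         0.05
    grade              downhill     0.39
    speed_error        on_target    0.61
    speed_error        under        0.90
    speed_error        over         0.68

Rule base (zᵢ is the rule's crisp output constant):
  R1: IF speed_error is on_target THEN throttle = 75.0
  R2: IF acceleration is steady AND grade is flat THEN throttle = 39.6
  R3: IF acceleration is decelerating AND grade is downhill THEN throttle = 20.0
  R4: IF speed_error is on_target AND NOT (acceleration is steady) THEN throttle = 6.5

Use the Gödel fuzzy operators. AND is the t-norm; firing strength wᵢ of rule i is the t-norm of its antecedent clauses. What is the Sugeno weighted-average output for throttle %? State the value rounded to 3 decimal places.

R1 (z=75.0): on_target=0.61 → w = 0.61
R2 (z=39.6): steady=0.12, flat=0.05; AND[min(a, b)] → w = 0.05
R3 (z=20.0): decelerating=0.10, downhill=0.39; AND[min(a, b)] → w = 0.10
R4 (z=6.5): on_target=0.61, ¬steady=1−0.12=0.88; AND[min(a, b)] → w = 0.61
Weighted average = (0.61·75.0 + 0.05·39.6 + 0.10·20.0 + 0.61·6.5) / (0.61 + 0.05 + 0.10 + 0.61)
  = 53.6950 / 1.3700 = 39.193

39.193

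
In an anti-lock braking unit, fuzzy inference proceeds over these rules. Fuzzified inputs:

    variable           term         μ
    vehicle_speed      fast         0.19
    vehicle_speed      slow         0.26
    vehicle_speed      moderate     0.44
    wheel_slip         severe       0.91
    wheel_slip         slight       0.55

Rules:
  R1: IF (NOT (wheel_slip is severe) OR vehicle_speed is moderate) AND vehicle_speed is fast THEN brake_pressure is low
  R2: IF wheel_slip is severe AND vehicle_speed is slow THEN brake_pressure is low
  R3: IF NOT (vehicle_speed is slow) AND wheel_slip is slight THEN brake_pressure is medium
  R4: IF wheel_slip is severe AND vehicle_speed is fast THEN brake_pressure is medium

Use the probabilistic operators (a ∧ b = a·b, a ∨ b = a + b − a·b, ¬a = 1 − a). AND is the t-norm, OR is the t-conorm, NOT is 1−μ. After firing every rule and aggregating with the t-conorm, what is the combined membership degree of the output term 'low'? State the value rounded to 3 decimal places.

0.308

R1: (¬severe=1−0.91=0.09 OR moderate=0.44) = 0.4904; AND[a·b] with fast=0.19 → w = 0.0932
R2: severe=0.91, slow=0.26; AND[a·b] → w = 0.2366
R3: ¬slow=1−0.26=0.74, slight=0.55; AND[a·b] → w = 0.4070
R4: severe=0.91, fast=0.19; AND[a·b] → w = 0.1729
Rules with consequent 'low': {R1, R2} → strengths 0.0932, 0.2366
Aggregate via t-conorm [a + b − a·b]: 0.3077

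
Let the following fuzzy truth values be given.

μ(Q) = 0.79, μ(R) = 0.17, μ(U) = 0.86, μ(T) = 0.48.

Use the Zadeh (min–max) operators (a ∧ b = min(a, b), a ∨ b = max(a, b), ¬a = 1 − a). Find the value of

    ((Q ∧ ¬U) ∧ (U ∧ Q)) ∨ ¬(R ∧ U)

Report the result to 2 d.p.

0.83

¬U = 1 − 0.86 = 0.14
Q ∧ ¬U = min(a, b) on (0.79, 0.14) = 0.14
U ∧ Q = min(a, b) on (0.86, 0.79) = 0.79
(Q ∧ ¬U) ∧ (U ∧ Q) = min(a, b) on (0.14, 0.79) = 0.14
R ∧ U = min(a, b) on (0.17, 0.86) = 0.17
¬(R ∧ U) = 1 − 0.17 = 0.83
((Q ∧ ¬U) ∧ (U ∧ Q)) ∨ ¬(R ∧ U) = max(a, b) on (0.14, 0.83) = 0.83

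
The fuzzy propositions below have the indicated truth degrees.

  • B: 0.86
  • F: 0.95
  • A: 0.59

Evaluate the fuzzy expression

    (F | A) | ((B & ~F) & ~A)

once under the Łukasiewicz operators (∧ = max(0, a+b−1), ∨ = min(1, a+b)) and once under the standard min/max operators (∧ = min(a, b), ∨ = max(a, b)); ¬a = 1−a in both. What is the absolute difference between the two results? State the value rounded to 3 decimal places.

0.050

Under Łukasiewicz:
  F | A = min(1, a+b) on (0.95, 0.59) = 1.00
  ~F = 1 − 0.95 = 0.05
  B & ~F = max(0, a+b−1) on (0.86, 0.05) = 0.00
  ~A = 1 − 0.59 = 0.41
  (B & ~F) & ~A = max(0, a+b−1) on (0.00, 0.41) = 0.00
  (F | A) | ((B & ~F) & ~A) = min(1, a+b) on (1.00, 0.00) = 1.00
  → value = 1.0000
Under standard min/max:
  F | A = max(a, b) on (0.95, 0.59) = 0.95
  ~F = 1 − 0.95 = 0.05
  B & ~F = min(a, b) on (0.86, 0.05) = 0.05
  ~A = 1 − 0.59 = 0.41
  (B & ~F) & ~A = min(a, b) on (0.05, 0.41) = 0.05
  (F | A) | ((B & ~F) & ~A) = max(a, b) on (0.95, 0.05) = 0.95
  → value = 0.9500
|1.0000 − 0.9500| = 0.050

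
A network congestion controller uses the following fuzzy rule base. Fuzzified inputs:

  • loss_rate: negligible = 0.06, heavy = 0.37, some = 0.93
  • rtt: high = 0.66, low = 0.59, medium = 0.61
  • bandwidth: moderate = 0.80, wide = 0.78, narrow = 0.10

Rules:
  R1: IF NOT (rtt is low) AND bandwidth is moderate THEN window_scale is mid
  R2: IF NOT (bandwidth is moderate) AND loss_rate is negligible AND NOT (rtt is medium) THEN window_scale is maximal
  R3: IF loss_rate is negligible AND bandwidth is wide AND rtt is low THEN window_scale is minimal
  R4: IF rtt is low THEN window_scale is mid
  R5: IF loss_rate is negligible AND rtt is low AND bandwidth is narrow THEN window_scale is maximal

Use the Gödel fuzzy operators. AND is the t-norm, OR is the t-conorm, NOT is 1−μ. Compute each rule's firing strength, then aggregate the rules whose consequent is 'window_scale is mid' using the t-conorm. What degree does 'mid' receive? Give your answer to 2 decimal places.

0.59

R1: ¬low=1−0.59=0.41, moderate=0.80; AND[min(a, b)] → w = 0.41
R2: ¬moderate=1−0.80=0.20, negligible=0.06, ¬medium=1−0.61=0.39; AND[min(a, b)] → w = 0.06
R3: negligible=0.06, wide=0.78, low=0.59; AND[min(a, b)] → w = 0.06
R4: low=0.59 → w = 0.59
R5: negligible=0.06, low=0.59, narrow=0.10; AND[min(a, b)] → w = 0.06
Rules with consequent 'mid': {R1, R4} → strengths 0.41, 0.59
Aggregate via t-conorm [max(a, b)]: 0.59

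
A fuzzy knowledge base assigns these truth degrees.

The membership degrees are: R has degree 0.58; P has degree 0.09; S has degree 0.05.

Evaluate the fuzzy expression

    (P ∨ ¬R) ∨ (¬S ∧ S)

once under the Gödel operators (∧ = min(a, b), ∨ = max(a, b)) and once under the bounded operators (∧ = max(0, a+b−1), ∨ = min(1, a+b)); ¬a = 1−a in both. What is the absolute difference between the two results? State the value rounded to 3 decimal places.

Under Gödel:
  ¬R = 1 − 0.58 = 0.42
  P ∨ ¬R = max(a, b) on (0.09, 0.42) = 0.42
  ¬S = 1 − 0.05 = 0.95
  ¬S ∧ S = min(a, b) on (0.95, 0.05) = 0.05
  (P ∨ ¬R) ∨ (¬S ∧ S) = max(a, b) on (0.42, 0.05) = 0.42
  → value = 0.4200
Under bounded:
  ¬R = 1 − 0.58 = 0.42
  P ∨ ¬R = min(1, a+b) on (0.09, 0.42) = 0.51
  ¬S = 1 − 0.05 = 0.95
  ¬S ∧ S = max(0, a+b−1) on (0.95, 0.05) = 0.00
  (P ∨ ¬R) ∨ (¬S ∧ S) = min(1, a+b) on (0.51, 0.00) = 0.51
  → value = 0.5100
|0.4200 − 0.5100| = 0.090

0.090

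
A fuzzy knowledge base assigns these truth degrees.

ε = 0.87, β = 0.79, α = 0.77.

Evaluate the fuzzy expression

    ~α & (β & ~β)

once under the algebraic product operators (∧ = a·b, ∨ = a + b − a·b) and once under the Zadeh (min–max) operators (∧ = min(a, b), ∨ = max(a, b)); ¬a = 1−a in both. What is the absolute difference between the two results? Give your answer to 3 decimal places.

Under algebraic product:
  ~α = 1 − 0.7700 = 0.2300
  ~β = 1 − 0.7900 = 0.2100
  β & ~β = a·b on (0.7900, 0.2100) = 0.1659
  ~α & (β & ~β) = a·b on (0.2300, 0.1659) = 0.0382
  → value = 0.0382
Under Zadeh (min–max):
  ~α = 1 − 0.77 = 0.23
  ~β = 1 − 0.79 = 0.21
  β & ~β = min(a, b) on (0.79, 0.21) = 0.21
  ~α & (β & ~β) = min(a, b) on (0.23, 0.21) = 0.21
  → value = 0.2100
|0.0382 − 0.2100| = 0.172

0.172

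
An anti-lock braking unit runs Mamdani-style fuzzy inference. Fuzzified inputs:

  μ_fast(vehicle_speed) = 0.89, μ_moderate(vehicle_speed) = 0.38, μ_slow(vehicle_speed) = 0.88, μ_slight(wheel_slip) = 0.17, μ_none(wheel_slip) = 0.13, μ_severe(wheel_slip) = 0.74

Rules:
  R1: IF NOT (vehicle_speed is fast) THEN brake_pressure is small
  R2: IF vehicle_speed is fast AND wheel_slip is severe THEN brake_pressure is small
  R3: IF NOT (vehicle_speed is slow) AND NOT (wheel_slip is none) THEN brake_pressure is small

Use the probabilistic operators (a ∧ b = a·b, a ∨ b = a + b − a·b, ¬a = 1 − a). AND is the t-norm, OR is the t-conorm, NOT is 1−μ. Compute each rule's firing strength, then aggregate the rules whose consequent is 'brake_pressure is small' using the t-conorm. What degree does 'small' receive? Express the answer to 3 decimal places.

0.728

R1: ¬fast=1−0.89=0.11 → w = 0.1100
R2: fast=0.89, severe=0.74; AND[a·b] → w = 0.6586
R3: ¬slow=1−0.88=0.12, ¬none=1−0.13=0.87; AND[a·b] → w = 0.1044
Rules with consequent 'small': {R1, R2, R3} → strengths 0.1100, 0.6586, 0.1044
Aggregate via t-conorm [a + b − a·b]: 0.7279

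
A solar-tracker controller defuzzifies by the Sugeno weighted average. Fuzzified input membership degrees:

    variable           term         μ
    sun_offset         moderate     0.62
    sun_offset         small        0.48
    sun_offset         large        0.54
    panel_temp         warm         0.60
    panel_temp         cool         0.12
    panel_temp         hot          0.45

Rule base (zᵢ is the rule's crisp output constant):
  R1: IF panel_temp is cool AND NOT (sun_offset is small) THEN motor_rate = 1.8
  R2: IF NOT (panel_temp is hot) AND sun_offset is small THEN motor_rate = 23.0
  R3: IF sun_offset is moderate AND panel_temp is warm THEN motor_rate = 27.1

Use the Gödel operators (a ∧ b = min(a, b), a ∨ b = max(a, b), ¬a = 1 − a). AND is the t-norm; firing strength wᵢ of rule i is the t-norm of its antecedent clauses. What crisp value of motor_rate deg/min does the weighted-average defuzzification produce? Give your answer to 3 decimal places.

R1 (z=1.8): cool=0.12, ¬small=1−0.48=0.52; AND[min(a, b)] → w = 0.12
R2 (z=23.0): ¬hot=1−0.45=0.55, small=0.48; AND[min(a, b)] → w = 0.48
R3 (z=27.1): moderate=0.62, warm=0.60; AND[min(a, b)] → w = 0.60
Weighted average = (0.12·1.8 + 0.48·23.0 + 0.60·27.1) / (0.12 + 0.48 + 0.60)
  = 27.5160 / 1.2000 = 22.930

22.930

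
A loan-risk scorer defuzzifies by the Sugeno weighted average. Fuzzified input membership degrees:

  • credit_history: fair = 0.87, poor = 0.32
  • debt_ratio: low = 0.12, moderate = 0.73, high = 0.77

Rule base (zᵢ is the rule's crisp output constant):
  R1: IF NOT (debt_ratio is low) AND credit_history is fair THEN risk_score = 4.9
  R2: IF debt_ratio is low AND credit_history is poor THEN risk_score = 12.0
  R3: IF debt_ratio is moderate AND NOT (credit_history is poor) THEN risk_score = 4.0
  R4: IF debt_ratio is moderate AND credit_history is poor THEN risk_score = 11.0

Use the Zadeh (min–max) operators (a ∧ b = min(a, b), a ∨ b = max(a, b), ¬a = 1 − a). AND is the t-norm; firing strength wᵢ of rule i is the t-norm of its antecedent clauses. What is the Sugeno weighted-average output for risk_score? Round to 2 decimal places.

R1 (z=4.9): ¬low=1−0.12=0.88, fair=0.87; AND[min(a, b)] → w = 0.87
R2 (z=12.0): low=0.12, poor=0.32; AND[min(a, b)] → w = 0.12
R3 (z=4.0): moderate=0.73, ¬poor=1−0.32=0.68; AND[min(a, b)] → w = 0.68
R4 (z=11.0): moderate=0.73, poor=0.32; AND[min(a, b)] → w = 0.32
Weighted average = (0.87·4.9 + 0.12·12.0 + 0.68·4.0 + 0.32·11.0) / (0.87 + 0.12 + 0.68 + 0.32)
  = 11.9430 / 1.9900 = 6.00

6.00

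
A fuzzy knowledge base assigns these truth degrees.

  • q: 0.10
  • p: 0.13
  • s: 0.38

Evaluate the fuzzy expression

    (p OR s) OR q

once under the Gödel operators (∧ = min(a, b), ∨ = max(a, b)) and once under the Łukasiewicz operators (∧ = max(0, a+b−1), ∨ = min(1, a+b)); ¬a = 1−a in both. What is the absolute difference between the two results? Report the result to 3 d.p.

Under Gödel:
  p OR s = max(a, b) on (0.13, 0.38) = 0.38
  (p OR s) OR q = max(a, b) on (0.38, 0.10) = 0.38
  → value = 0.3800
Under Łukasiewicz:
  p OR s = min(1, a+b) on (0.13, 0.38) = 0.51
  (p OR s) OR q = min(1, a+b) on (0.51, 0.10) = 0.61
  → value = 0.6100
|0.3800 − 0.6100| = 0.230

0.230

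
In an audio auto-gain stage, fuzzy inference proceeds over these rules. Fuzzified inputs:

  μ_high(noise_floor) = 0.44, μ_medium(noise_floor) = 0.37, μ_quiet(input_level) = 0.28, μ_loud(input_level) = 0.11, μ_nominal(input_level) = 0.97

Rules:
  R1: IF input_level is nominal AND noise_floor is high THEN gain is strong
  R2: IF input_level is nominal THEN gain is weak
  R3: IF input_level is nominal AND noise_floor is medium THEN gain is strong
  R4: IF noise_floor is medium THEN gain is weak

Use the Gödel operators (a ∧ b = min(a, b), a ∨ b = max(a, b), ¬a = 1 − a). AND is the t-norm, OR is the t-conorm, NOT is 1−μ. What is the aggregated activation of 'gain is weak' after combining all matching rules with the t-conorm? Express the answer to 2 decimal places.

0.97

R1: nominal=0.97, high=0.44; AND[min(a, b)] → w = 0.44
R2: nominal=0.97 → w = 0.97
R3: nominal=0.97, medium=0.37; AND[min(a, b)] → w = 0.37
R4: medium=0.37 → w = 0.37
Rules with consequent 'weak': {R2, R4} → strengths 0.97, 0.37
Aggregate via t-conorm [max(a, b)]: 0.97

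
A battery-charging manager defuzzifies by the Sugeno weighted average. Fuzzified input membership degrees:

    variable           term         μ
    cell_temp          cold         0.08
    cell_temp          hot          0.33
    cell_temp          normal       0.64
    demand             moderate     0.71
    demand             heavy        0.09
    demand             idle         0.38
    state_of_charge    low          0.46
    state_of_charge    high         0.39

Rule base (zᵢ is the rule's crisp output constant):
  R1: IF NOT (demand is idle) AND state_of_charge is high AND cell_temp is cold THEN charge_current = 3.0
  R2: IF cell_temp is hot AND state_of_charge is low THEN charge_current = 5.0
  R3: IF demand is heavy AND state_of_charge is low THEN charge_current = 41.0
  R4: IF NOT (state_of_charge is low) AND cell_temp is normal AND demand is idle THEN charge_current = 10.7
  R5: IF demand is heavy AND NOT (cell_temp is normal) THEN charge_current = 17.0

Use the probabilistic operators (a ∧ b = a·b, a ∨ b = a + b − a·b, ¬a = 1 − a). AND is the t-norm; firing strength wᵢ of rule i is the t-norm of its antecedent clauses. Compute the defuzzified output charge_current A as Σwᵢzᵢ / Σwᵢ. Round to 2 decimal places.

R1 (z=3.0): ¬idle=1−0.38=0.62, high=0.39, cold=0.08; AND[a·b] → w = 0.0193
R2 (z=5.0): hot=0.33, low=0.46; AND[a·b] → w = 0.1518
R3 (z=41.0): heavy=0.09, low=0.46; AND[a·b] → w = 0.0414
R4 (z=10.7): ¬low=1−0.46=0.54, normal=0.64, idle=0.38; AND[a·b] → w = 0.1313
R5 (z=17.0): heavy=0.09, ¬normal=1−0.64=0.36; AND[a·b] → w = 0.0324
Weighted average = (0.0193·3.0 + 0.1518·5.0 + 0.0414·41.0 + 0.1313·10.7 + 0.0324·17.0) / (0.0193 + 0.1518 + 0.0414 + 0.1313 + 0.0324)
  = 4.4704 / 0.3763 = 11.88

11.88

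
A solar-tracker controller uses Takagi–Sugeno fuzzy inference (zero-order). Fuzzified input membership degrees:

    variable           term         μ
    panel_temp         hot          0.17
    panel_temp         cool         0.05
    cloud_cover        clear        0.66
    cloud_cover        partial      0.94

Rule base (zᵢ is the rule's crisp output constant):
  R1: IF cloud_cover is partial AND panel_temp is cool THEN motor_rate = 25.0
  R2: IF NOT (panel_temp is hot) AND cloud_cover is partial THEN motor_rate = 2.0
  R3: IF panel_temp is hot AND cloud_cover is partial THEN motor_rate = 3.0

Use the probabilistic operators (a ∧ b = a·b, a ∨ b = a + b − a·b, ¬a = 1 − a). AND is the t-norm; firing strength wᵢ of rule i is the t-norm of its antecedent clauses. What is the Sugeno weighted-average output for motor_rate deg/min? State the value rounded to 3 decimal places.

3.257

R1 (z=25.0): partial=0.94, cool=0.05; AND[a·b] → w = 0.0470
R2 (z=2.0): ¬hot=1−0.17=0.83, partial=0.94; AND[a·b] → w = 0.7802
R3 (z=3.0): hot=0.17, partial=0.94; AND[a·b] → w = 0.1598
Weighted average = (0.0470·25.0 + 0.7802·2.0 + 0.1598·3.0) / (0.0470 + 0.7802 + 0.1598)
  = 3.2148 / 0.9870 = 3.257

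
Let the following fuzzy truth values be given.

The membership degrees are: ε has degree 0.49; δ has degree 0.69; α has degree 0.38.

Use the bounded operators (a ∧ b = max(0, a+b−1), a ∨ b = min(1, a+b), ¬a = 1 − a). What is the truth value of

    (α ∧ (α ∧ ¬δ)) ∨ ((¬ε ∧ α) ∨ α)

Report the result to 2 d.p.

¬δ = 1 − 0.69 = 0.31
α ∧ ¬δ = max(0, a+b−1) on (0.38, 0.31) = 0.00
α ∧ (α ∧ ¬δ) = max(0, a+b−1) on (0.38, 0.00) = 0.00
¬ε = 1 − 0.49 = 0.51
¬ε ∧ α = max(0, a+b−1) on (0.51, 0.38) = 0.00
(¬ε ∧ α) ∨ α = min(1, a+b) on (0.00, 0.38) = 0.38
(α ∧ (α ∧ ¬δ)) ∨ ((¬ε ∧ α) ∨ α) = min(1, a+b) on (0.00, 0.38) = 0.38

0.38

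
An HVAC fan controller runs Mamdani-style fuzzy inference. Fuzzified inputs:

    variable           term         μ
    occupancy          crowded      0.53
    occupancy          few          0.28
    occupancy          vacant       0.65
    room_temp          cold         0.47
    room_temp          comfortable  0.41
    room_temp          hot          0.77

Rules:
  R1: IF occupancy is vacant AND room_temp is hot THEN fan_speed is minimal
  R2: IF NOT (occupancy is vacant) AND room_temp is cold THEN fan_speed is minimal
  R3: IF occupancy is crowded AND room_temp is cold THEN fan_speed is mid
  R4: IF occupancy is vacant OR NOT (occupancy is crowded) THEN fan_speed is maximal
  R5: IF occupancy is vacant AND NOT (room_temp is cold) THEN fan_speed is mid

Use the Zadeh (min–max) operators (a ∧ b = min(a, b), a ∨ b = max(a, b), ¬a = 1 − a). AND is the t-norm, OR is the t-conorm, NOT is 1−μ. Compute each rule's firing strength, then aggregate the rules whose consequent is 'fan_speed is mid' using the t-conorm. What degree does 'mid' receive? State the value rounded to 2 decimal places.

0.53

R1: vacant=0.65, hot=0.77; AND[min(a, b)] → w = 0.65
R2: ¬vacant=1−0.65=0.35, cold=0.47; AND[min(a, b)] → w = 0.35
R3: crowded=0.53, cold=0.47; AND[min(a, b)] → w = 0.47
R4: vacant=0.65, ¬crowded=1−0.53=0.47; OR[max(a, b)] → w = 0.65
R5: vacant=0.65, ¬cold=1−0.47=0.53; AND[min(a, b)] → w = 0.53
Rules with consequent 'mid': {R3, R5} → strengths 0.47, 0.53
Aggregate via t-conorm [max(a, b)]: 0.53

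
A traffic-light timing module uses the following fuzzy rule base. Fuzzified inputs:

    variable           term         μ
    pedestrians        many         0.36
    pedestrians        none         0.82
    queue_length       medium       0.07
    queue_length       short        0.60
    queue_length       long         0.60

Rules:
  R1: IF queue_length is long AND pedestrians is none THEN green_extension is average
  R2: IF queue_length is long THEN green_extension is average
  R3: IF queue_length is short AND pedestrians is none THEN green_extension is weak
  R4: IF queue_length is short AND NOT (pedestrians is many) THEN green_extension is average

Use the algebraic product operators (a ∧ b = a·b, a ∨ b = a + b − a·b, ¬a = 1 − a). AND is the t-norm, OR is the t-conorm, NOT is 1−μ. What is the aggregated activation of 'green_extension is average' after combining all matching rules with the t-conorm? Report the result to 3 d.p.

0.875

R1: long=0.60, none=0.82; AND[a·b] → w = 0.4920
R2: long=0.60 → w = 0.6000
R3: short=0.60, none=0.82; AND[a·b] → w = 0.4920
R4: short=0.60, ¬many=1−0.36=0.64; AND[a·b] → w = 0.3840
Rules with consequent 'average': {R1, R2, R4} → strengths 0.4920, 0.6000, 0.3840
Aggregate via t-conorm [a + b − a·b]: 0.8748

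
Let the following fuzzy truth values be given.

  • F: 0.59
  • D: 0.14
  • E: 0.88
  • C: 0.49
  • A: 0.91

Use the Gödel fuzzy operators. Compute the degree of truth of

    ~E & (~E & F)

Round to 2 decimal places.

0.12

~E = 1 − 0.88 = 0.12
~E = 1 − 0.88 = 0.12
~E & F = min(a, b) on (0.12, 0.59) = 0.12
~E & (~E & F) = min(a, b) on (0.12, 0.12) = 0.12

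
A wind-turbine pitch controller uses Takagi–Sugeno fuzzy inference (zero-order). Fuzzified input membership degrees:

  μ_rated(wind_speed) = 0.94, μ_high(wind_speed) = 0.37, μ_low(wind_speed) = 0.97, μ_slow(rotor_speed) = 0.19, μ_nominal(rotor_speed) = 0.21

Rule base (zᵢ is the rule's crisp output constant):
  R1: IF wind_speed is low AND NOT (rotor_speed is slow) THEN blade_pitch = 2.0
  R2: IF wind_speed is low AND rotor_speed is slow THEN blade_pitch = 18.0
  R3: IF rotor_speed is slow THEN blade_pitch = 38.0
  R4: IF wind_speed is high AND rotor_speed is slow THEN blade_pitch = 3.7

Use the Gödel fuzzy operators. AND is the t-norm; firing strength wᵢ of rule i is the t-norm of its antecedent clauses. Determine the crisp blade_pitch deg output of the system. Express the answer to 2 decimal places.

9.39

R1 (z=2.0): low=0.97, ¬slow=1−0.19=0.81; AND[min(a, b)] → w = 0.81
R2 (z=18.0): low=0.97, slow=0.19; AND[min(a, b)] → w = 0.19
R3 (z=38.0): slow=0.19 → w = 0.19
R4 (z=3.7): high=0.37, slow=0.19; AND[min(a, b)] → w = 0.19
Weighted average = (0.81·2.0 + 0.19·18.0 + 0.19·38.0 + 0.19·3.7) / (0.81 + 0.19 + 0.19 + 0.19)
  = 12.9630 / 1.3800 = 9.39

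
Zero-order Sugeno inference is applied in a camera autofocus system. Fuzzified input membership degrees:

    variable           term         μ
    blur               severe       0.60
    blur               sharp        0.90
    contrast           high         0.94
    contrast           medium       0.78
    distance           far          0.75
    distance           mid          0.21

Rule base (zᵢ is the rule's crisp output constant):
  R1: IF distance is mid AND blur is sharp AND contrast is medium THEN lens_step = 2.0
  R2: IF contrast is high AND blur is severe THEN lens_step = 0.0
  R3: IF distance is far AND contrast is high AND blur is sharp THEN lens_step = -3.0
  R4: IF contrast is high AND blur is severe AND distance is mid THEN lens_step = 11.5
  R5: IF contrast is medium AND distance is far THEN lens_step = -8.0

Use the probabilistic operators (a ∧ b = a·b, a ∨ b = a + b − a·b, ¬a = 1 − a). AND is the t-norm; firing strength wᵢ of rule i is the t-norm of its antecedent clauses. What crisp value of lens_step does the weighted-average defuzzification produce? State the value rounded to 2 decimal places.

-2.40

R1 (z=2.0): mid=0.21, sharp=0.90, medium=0.78; AND[a·b] → w = 0.1474
R2 (z=0.0): high=0.94, severe=0.60; AND[a·b] → w = 0.5640
R3 (z=-3.0): far=0.75, high=0.94, sharp=0.90; AND[a·b] → w = 0.6345
R4 (z=11.5): high=0.94, severe=0.60, mid=0.21; AND[a·b] → w = 0.1184
R5 (z=-8.0): medium=0.78, far=0.75; AND[a·b] → w = 0.5850
Weighted average = (0.1474·2.0 + 0.5640·0.0 + 0.6345·-3.0 + 0.1184·11.5 + 0.5850·-8.0) / (0.1474 + 0.5640 + 0.6345 + 0.1184 + 0.5850)
  = -4.9266 / 2.0494 = -2.40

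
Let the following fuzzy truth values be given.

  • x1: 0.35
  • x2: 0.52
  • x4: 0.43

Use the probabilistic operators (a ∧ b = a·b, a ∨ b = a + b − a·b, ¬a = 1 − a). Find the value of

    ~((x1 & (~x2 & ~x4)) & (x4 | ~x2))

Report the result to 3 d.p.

~x2 = 1 − 0.5200 = 0.4800
~x4 = 1 − 0.4300 = 0.5700
~x2 & ~x4 = a·b on (0.4800, 0.5700) = 0.2736
x1 & (~x2 & ~x4) = a·b on (0.3500, 0.2736) = 0.0958
~x2 = 1 − 0.5200 = 0.4800
x4 | ~x2 = a + b − a·b on (0.4300, 0.4800) = 0.7036
(x1 & (~x2 & ~x4)) & (x4 | ~x2) = a·b on (0.0958, 0.7036) = 0.0674
~((x1 & (~x2 & ~x4)) & (x4 | ~x2)) = 1 − 0.0674 = 0.9326

0.933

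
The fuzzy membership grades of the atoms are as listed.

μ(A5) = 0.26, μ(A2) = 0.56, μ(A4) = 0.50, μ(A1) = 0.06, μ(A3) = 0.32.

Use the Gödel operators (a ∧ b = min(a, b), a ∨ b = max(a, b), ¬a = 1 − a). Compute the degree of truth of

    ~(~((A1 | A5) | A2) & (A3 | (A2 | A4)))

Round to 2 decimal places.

0.56

A1 | A5 = max(a, b) on (0.06, 0.26) = 0.26
(A1 | A5) | A2 = max(a, b) on (0.26, 0.56) = 0.56
~((A1 | A5) | A2) = 1 − 0.56 = 0.44
A2 | A4 = max(a, b) on (0.56, 0.50) = 0.56
A3 | (A2 | A4) = max(a, b) on (0.32, 0.56) = 0.56
~((A1 | A5) | A2) & (A3 | (A2 | A4)) = min(a, b) on (0.44, 0.56) = 0.44
~(~((A1 | A5) | A2) & (A3 | (A2 | A4))) = 1 − 0.44 = 0.56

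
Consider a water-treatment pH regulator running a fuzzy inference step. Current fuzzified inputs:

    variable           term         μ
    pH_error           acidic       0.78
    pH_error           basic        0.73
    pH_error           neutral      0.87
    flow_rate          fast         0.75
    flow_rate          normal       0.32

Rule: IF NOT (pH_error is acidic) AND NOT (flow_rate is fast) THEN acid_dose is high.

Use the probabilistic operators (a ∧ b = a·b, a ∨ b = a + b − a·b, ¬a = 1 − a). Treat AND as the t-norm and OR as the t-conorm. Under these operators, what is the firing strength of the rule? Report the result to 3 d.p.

0.055

firing strength: ¬acidic=1−0.78=0.22, ¬fast=1−0.75=0.25; AND[a·b] → w = 0.0550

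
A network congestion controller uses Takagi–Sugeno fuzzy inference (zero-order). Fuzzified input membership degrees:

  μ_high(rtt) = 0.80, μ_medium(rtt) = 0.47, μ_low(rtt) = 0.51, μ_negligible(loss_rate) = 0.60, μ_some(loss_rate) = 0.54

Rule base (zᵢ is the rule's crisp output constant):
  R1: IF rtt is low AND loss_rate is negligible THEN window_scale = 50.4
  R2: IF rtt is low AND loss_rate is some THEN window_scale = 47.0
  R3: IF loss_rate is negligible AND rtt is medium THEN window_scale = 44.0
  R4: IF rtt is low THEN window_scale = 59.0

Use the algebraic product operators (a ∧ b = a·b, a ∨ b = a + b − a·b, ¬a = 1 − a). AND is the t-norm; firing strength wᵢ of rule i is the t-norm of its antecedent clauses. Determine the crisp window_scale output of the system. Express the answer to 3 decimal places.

R1 (z=50.4): low=0.51, negligible=0.60; AND[a·b] → w = 0.3060
R2 (z=47.0): low=0.51, some=0.54; AND[a·b] → w = 0.2754
R3 (z=44.0): negligible=0.60, medium=0.47; AND[a·b] → w = 0.2820
R4 (z=59.0): low=0.51 → w = 0.5100
Weighted average = (0.3060·50.4 + 0.2754·47.0 + 0.2820·44.0 + 0.5100·59.0) / (0.3060 + 0.2754 + 0.2820 + 0.5100)
  = 70.8642 / 1.3734 = 51.598

51.598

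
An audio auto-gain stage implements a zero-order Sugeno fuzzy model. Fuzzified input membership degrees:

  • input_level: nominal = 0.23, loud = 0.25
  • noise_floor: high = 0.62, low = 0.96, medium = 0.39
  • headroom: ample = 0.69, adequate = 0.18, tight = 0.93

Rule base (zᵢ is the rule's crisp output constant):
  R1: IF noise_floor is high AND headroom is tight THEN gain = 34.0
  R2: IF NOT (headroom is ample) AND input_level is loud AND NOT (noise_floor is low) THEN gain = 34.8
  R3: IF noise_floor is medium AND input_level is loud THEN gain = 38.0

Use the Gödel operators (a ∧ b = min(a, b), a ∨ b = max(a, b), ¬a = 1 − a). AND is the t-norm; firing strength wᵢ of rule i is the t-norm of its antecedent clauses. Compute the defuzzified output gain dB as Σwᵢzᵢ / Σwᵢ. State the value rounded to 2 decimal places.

R1 (z=34.0): high=0.62, tight=0.93; AND[min(a, b)] → w = 0.62
R2 (z=34.8): ¬ample=1−0.69=0.31, loud=0.25, ¬low=1−0.96=0.04; AND[min(a, b)] → w = 0.04
R3 (z=38.0): medium=0.39, loud=0.25; AND[min(a, b)] → w = 0.25
Weighted average = (0.62·34.0 + 0.04·34.8 + 0.25·38.0) / (0.62 + 0.04 + 0.25)
  = 31.9720 / 0.9100 = 35.13

35.13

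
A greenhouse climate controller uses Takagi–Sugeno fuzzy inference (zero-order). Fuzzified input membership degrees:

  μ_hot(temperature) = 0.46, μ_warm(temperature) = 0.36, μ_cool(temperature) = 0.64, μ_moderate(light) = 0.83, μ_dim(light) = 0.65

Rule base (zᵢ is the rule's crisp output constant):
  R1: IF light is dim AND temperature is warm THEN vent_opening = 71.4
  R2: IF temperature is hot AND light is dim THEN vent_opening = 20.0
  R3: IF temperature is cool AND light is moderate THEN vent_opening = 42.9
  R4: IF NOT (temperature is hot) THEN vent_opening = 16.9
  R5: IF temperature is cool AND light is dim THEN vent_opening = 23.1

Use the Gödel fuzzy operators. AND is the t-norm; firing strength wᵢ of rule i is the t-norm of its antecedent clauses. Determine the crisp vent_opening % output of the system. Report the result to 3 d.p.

32.678

R1 (z=71.4): dim=0.65, warm=0.36; AND[min(a, b)] → w = 0.36
R2 (z=20.0): hot=0.46, dim=0.65; AND[min(a, b)] → w = 0.46
R3 (z=42.9): cool=0.64, moderate=0.83; AND[min(a, b)] → w = 0.64
R4 (z=16.9): ¬hot=1−0.46=0.54 → w = 0.54
R5 (z=23.1): cool=0.64, dim=0.65; AND[min(a, b)] → w = 0.64
Weighted average = (0.36·71.4 + 0.46·20.0 + 0.64·42.9 + 0.54·16.9 + 0.64·23.1) / (0.36 + 0.46 + 0.64 + 0.54 + 0.64)
  = 86.2700 / 2.6400 = 32.678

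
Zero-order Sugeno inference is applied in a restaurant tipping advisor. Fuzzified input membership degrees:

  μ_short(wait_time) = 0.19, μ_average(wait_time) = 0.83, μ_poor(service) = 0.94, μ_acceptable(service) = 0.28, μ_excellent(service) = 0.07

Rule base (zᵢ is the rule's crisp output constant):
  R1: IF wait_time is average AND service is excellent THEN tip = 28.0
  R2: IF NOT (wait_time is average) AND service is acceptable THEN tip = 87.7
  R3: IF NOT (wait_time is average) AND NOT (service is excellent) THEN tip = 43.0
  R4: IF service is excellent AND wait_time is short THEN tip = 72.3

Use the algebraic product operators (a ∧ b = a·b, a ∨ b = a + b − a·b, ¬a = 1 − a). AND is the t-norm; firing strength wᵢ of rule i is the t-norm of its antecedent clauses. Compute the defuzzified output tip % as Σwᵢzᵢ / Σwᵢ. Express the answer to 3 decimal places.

R1 (z=28.0): average=0.83, excellent=0.07; AND[a·b] → w = 0.0581
R2 (z=87.7): ¬average=1−0.83=0.17, acceptable=0.28; AND[a·b] → w = 0.0476
R3 (z=43.0): ¬average=1−0.83=0.17, ¬excellent=1−0.07=0.93; AND[a·b] → w = 0.1581
R4 (z=72.3): excellent=0.07, short=0.19; AND[a·b] → w = 0.0133
Weighted average = (0.0581·28.0 + 0.0476·87.7 + 0.1581·43.0 + 0.0133·72.3) / (0.0581 + 0.0476 + 0.1581 + 0.0133)
  = 13.5612 / 0.2771 = 48.940

48.940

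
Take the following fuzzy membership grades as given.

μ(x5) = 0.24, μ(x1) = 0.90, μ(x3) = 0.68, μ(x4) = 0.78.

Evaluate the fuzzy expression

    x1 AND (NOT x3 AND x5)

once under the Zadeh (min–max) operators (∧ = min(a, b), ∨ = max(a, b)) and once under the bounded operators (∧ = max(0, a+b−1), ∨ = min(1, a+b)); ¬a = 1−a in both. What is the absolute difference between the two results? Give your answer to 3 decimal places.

Under Zadeh (min–max):
  NOT x3 = 1 − 0.68 = 0.32
  NOT x3 AND x5 = min(a, b) on (0.32, 0.24) = 0.24
  x1 AND (NOT x3 AND x5) = min(a, b) on (0.90, 0.24) = 0.24
  → value = 0.2400
Under bounded:
  NOT x3 = 1 − 0.68 = 0.32
  NOT x3 AND x5 = max(0, a+b−1) on (0.32, 0.24) = 0.00
  x1 AND (NOT x3 AND x5) = max(0, a+b−1) on (0.90, 0.00) = 0.00
  → value = 0.0000
|0.2400 − 0.0000| = 0.240

0.240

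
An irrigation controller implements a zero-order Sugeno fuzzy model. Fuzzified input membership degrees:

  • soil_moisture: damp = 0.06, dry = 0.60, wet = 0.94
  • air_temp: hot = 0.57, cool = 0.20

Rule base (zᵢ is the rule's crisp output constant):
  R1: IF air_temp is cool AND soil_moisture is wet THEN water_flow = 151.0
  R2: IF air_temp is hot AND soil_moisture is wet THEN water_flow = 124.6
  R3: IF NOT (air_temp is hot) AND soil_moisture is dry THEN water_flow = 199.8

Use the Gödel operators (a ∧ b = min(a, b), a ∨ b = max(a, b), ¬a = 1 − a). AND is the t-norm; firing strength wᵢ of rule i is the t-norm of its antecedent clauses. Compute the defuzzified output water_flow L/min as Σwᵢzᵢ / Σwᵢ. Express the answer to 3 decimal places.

R1 (z=151.0): cool=0.20, wet=0.94; AND[min(a, b)] → w = 0.20
R2 (z=124.6): hot=0.57, wet=0.94; AND[min(a, b)] → w = 0.57
R3 (z=199.8): ¬hot=1−0.57=0.43, dry=0.60; AND[min(a, b)] → w = 0.43
Weighted average = (0.20·151.0 + 0.57·124.6 + 0.43·199.8) / (0.20 + 0.57 + 0.43)
  = 187.1360 / 1.2000 = 155.947

155.947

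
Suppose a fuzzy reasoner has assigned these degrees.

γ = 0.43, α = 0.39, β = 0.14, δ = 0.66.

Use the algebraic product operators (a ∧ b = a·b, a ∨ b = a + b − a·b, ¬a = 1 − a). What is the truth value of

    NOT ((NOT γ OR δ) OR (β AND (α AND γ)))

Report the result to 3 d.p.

0.143

NOT γ = 1 − 0.4300 = 0.5700
NOT γ OR δ = a + b − a·b on (0.5700, 0.6600) = 0.8538
α AND γ = a·b on (0.3900, 0.4300) = 0.1677
β AND (α AND γ) = a·b on (0.1400, 0.1677) = 0.0235
(NOT γ OR δ) OR (β AND (α AND γ)) = a + b − a·b on (0.8538, 0.0235) = 0.8572
NOT ((NOT γ OR δ) OR (β AND (α AND γ))) = 1 − 0.8572 = 0.1428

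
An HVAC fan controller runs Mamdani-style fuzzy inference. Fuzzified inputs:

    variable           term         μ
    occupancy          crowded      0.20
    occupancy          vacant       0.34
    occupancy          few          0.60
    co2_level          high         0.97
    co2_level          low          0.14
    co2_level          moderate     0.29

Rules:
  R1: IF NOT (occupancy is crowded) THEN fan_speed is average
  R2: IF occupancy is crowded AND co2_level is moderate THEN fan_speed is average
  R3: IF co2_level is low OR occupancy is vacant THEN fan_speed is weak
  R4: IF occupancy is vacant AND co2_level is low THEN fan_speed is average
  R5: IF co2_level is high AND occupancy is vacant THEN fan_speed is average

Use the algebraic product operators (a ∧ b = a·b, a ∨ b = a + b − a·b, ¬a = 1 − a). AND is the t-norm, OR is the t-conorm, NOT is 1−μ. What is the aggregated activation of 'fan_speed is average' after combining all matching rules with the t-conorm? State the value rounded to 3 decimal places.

0.880

R1: ¬crowded=1−0.20=0.80 → w = 0.8000
R2: crowded=0.20, moderate=0.29; AND[a·b] → w = 0.0580
R3: low=0.14, vacant=0.34; OR[a + b − a·b] → w = 0.4324
R4: vacant=0.34, low=0.14; AND[a·b] → w = 0.0476
R5: high=0.97, vacant=0.34; AND[a·b] → w = 0.3298
Rules with consequent 'average': {R1, R2, R4, R5} → strengths 0.8000, 0.0580, 0.0476, 0.3298
Aggregate via t-conorm [a + b − a·b]: 0.8797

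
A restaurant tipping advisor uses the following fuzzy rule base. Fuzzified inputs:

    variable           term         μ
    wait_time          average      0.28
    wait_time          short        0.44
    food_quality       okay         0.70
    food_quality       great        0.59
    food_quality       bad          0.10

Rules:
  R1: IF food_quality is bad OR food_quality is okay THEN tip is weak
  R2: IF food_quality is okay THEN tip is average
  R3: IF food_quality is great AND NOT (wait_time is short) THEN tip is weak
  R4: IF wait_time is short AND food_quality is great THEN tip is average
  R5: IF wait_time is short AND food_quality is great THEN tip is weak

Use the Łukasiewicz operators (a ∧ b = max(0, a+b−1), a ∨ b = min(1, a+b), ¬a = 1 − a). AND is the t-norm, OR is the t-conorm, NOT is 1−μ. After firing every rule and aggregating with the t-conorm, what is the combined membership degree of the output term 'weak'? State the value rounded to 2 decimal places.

R1: bad=0.10, okay=0.70; OR[min(1, a+b)] → w = 0.80
R2: okay=0.70 → w = 0.70
R3: great=0.59, ¬short=1−0.44=0.56; AND[max(0, a+b−1)] → w = 0.15
R4: short=0.44, great=0.59; AND[max(0, a+b−1)] → w = 0.03
R5: short=0.44, great=0.59; AND[max(0, a+b−1)] → w = 0.03
Rules with consequent 'weak': {R1, R3, R5} → strengths 0.80, 0.15, 0.03
Aggregate via t-conorm [min(1, a+b)]: 0.98

0.98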